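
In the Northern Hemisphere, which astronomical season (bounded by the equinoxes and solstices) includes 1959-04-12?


Date: April 12
Astronomical Spring (approx.; exact equinox/solstice day varies by year): March 20 to June 20
April 12 falls within the Spring window

Spring


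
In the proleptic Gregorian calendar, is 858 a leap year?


Gregorian leap year rule: divisible by 4, but not by 100, unless also by 400.
858 is not divisible by 4 -> not a leap year

No


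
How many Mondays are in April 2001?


April 2001 has 30 days
Anchor: Jan 1, 2001. With p = 2001 - 1 = 2000: (p + p//4 - p//100 + p//400) mod 7 = (2000 + 500 - 20 + 5) mod 7 = 2485 mod 7 = 0 -> Monday (Mon=0 ... Sun=6)
Days before April (Jan-Mar): 90; April 1 index = (0 + 90) mod 7 = 6 -> Sunday
First Monday is April 2
Mondays: 2, 9, 16, 23, 30

5 Mondays


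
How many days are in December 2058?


December 2058

31 days


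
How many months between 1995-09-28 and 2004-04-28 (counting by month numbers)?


From September 1995 to April 2004
9 years * 12 = 108 months, minus 5 months = 103

103 months


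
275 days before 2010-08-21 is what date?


Start: 2010-08-21, subtract 275 days
Back 21 days from August 21 reaches July 31, 2010 -> 254 left
July 2010 has 31 days -> back to June 30, 2010 -> 223 left
June 2010 has 30 days -> back to May 31, 2010 -> 193 left
May 2010 has 31 days -> back to April 30, 2010 -> 162 left
April 2010 has 30 days -> back to March 31, 2010 -> 132 left
March 2010 has 31 days -> back to February 28, 2010 -> 101 left
February 2010 has 28 days -> back to January 31, 2010 -> 73 left
January 2010 has 31 days -> back to December 31, 2009 -> 42 left
December 2009 has 31 days -> back to November 30, 2009 -> 11 left
November 2009: 30 - 11 = 19 -> lands on November 19

Result: 2009-11-19


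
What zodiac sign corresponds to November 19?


Date: November 19
Conventional tropical zodiac dates: Scorpio from October 23 onward; Sagittarius starts November 22
November 19 falls within the Scorpio range

Scorpio


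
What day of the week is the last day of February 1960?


February 1960 has 29 days
Anchor: Jan 1, 1960. With p = 1960 - 1 = 1959: (p + p//4 - p//100 + p//400) mod 7 = (1959 + 489 - 19 + 4) mod 7 = 2433 mod 7 = 4 -> Friday (Mon=0 ... Sun=6)
Days before February (Jan): 31; February 1 index = (4 + 31) mod 7 = 0 -> Monday
Last day offset: 29 - 1 = 28 days
Weekday index = (0 + 28) mod 7 = 0

Monday, February 29


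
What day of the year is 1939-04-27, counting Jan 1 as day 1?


Date: April 27, 1939
Days in months 1 through 3: 90
Plus 27 days in April

Day of year: 117


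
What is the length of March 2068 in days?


March 2068

31 days


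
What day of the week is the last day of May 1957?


May 1957 has 31 days
Anchor: Jan 1, 1957. With p = 1957 - 1 = 1956: (p + p//4 - p//100 + p//400) mod 7 = (1956 + 489 - 19 + 4) mod 7 = 2430 mod 7 = 1 -> Tuesday (Mon=0 ... Sun=6)
Days before May (Jan-Apr): 120; May 1 index = (1 + 120) mod 7 = 2 -> Wednesday
Last day offset: 31 - 1 = 30 days
Weekday index = (2 + 30) mod 7 = 4

Friday, May 31


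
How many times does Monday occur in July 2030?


July 2030 has 31 days
Anchor: Jan 1, 2030. With p = 2030 - 1 = 2029: (p + p//4 - p//100 + p//400) mod 7 = (2029 + 507 - 20 + 5) mod 7 = 2521 mod 7 = 1 -> Tuesday (Mon=0 ... Sun=6)
Days before July (Jan-Jun): 181; July 1 index = (1 + 181) mod 7 = 0 -> Monday
First Monday is July 1
Mondays: 1, 8, 15, 22, 29

5 Mondays


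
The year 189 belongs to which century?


Century = (year - 1) // 100 + 1
= (189 - 1) // 100 + 1
= 188 // 100 + 1
= 1 + 1

2nd century


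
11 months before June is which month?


June is month 6
6 - 11 = -5; wrap: -5 + 12 = 7

July


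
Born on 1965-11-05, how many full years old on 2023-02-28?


Birth: 1965-11-05
Reference: 2023-02-28
Year difference: 2023 - 1965 = 58
Birthday not yet reached in 2023, subtract 1

57 years old


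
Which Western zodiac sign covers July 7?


Date: July 7
Conventional tropical zodiac dates: Cancer from June 21 onward; Leo starts July 23
July 7 falls within the Cancer range

Cancer


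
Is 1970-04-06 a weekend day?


Anchor: Jan 1, 1970. With p = 1970 - 1 = 1969: (p + p//4 - p//100 + p//400) mod 7 = (1969 + 492 - 19 + 4) mod 7 = 2446 mod 7 = 3 -> Thursday (Mon=0 ... Sun=6)
Day of year: 96; offset = 95
Weekday index = (3 + 95) mod 7 = 0 -> Monday
Weekend days: Saturday, Sunday

No


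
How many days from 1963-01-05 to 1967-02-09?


From 1963-01-05 to 1967-02-09
1963-01-05: day of year = 5
1967-02-09: days before February = 31; day of year = 31 + 9 = 40
Rest of 1963: 365 - 5 = 360
Full years 1964 (366), 1965 (365), 1966 (365): 1096
Total = 360 + 1096 + 40 = 1496

1496 days


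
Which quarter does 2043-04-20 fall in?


Month: April (month 4)
Q1: Jan-Mar, Q2: Apr-Jun, Q3: Jul-Sep, Q4: Oct-Dec

Q2


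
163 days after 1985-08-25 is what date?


Start: 1985-08-25, add 163 days
August 1985 has 31 days: 31 - 25 = 6 days to August 31 -> 157 left
September 1985 has 30 days -> 127 left
October 1985 has 31 days -> 96 left
November 1985 has 30 days -> 66 left
December 1985 has 31 days -> 35 left
January 1986 has 31 days -> 4 left
February 1986: 4 <= 28 -> lands on February 4

Result: 1986-02-04


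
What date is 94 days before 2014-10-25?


Start: 2014-10-25, subtract 94 days
Back 25 days from October 25 reaches September 30, 2014 -> 69 left
September 2014 has 30 days -> back to August 31, 2014 -> 39 left
August 2014 has 31 days -> back to July 31, 2014 -> 8 left
July 2014: 31 - 8 = 23 -> lands on July 23

Result: 2014-07-23


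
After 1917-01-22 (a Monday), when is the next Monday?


Current: Monday
Target: Monday
Days ahead: 7

Next Monday: 1917-01-29


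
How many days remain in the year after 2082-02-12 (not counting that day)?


Day of year: 43 of 365
Remaining = 365 - 43

322 days


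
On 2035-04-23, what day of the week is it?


Date: April 23, 2035
Anchor: Jan 1, 2035. With p = 2035 - 1 = 2034: (p + p//4 - p//100 + p//400) mod 7 = (2034 + 508 - 20 + 5) mod 7 = 2527 mod 7 = 0 -> Monday (Mon=0 ... Sun=6)
Days before April (Jan-Mar): 90; offset = 90 + 23 - 1 = 112
Weekday index = (0 + 112) mod 7 = 0

Day of the week: Monday


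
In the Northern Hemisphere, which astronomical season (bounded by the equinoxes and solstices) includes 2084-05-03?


Date: May 3
Astronomical Spring (approx.; exact equinox/solstice day varies by year): March 20 to June 20
May 3 falls within the Spring window

Spring


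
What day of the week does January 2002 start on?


Target: January 1, 2002
Anchor: Jan 1, 2002. With p = 2002 - 1 = 2001: (p + p//4 - p//100 + p//400) mod 7 = (2001 + 500 - 20 + 5) mod 7 = 2486 mod 7 = 1 -> Tuesday (Mon=0 ... Sun=6)
Offset from anchor: 0 days
Weekday index = (1 + 0) mod 7 = 1

Tuesday


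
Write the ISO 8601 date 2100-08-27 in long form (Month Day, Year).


ISO 2100-08-27 parses as year=2100, month=08, day=27
Month 8 -> August

August 27, 2100


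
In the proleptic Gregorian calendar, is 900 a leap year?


Gregorian leap year rule: divisible by 4, but not by 100, unless also by 400.
900 is divisible by 100 but not 400 -> not a leap year

No


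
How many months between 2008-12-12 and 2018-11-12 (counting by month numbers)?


From December 2008 to November 2018
10 years * 12 = 120 months, minus 1 month = 119

119 months


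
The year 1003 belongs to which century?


Century = (year - 1) // 100 + 1
= (1003 - 1) // 100 + 1
= 1002 // 100 + 1
= 10 + 1

11th century


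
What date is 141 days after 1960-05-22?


Start: 1960-05-22, add 141 days
May 1960 has 31 days: 31 - 22 = 9 days to May 31 -> 132 left
June 1960 has 30 days -> 102 left
July 1960 has 31 days -> 71 left
August 1960 has 31 days -> 40 left
September 1960 has 30 days -> 10 left
October 1960: 10 <= 31 -> lands on October 10

Result: 1960-10-10


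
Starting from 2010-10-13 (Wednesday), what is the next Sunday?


Current: Wednesday
Target: Sunday
Days ahead: 4

Next Sunday: 2010-10-17


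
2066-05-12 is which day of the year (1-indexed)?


Date: May 12, 2066
Days in months 1 through 4: 120
Plus 12 days in May

Day of year: 132


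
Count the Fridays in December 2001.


December 2001 has 31 days
Anchor: Jan 1, 2001. With p = 2001 - 1 = 2000: (p + p//4 - p//100 + p//400) mod 7 = (2000 + 500 - 20 + 5) mod 7 = 2485 mod 7 = 0 -> Monday (Mon=0 ... Sun=6)
Days before December (Jan-Nov): 334; December 1 index = (0 + 334) mod 7 = 5 -> Saturday
First Friday is December 7
Fridays: 7, 14, 21, 28

4 Fridays


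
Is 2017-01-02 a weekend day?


Anchor: Jan 1, 2017. With p = 2017 - 1 = 2016: (p + p//4 - p//100 + p//400) mod 7 = (2016 + 504 - 20 + 5) mod 7 = 2505 mod 7 = 6 -> Sunday (Mon=0 ... Sun=6)
Day of year: 2; offset = 1
Weekday index = (6 + 1) mod 7 = 0 -> Monday
Weekend days: Saturday, Sunday

No


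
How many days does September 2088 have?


September 2088

30 days


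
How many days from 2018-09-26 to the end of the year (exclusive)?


Day of year: 269 of 365
Remaining = 365 - 269

96 days


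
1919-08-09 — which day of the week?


Date: August 9, 1919
Anchor: Jan 1, 1919. With p = 1919 - 1 = 1918: (p + p//4 - p//100 + p//400) mod 7 = (1918 + 479 - 19 + 4) mod 7 = 2382 mod 7 = 2 -> Wednesday (Mon=0 ... Sun=6)
Days before August (Jan-Jul): 212; offset = 212 + 9 - 1 = 220
Weekday index = (2 + 220) mod 7 = 5

Day of the week: Saturday


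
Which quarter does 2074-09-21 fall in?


Month: September (month 9)
Q1: Jan-Mar, Q2: Apr-Jun, Q3: Jul-Sep, Q4: Oct-Dec

Q3


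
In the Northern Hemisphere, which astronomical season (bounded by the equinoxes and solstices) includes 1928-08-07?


Date: August 7
Astronomical Summer (approx.; exact equinox/solstice day varies by year): June 21 to September 21
August 7 falls within the Summer window

Summer


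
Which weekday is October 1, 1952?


Target: October 1, 1952
Anchor: Jan 1, 1952. With p = 1952 - 1 = 1951: (p + p//4 - p//100 + p//400) mod 7 = (1951 + 487 - 19 + 4) mod 7 = 2423 mod 7 = 1 -> Tuesday (Mon=0 ... Sun=6)
Days before October (Jan-Sep): 274 days
Weekday index = (1 + 274) mod 7 = 2

Wednesday


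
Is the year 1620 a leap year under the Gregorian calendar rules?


Gregorian leap year rule: divisible by 4, but not by 100, unless also by 400.
1620 is divisible by 4 but not 100 -> leap year

Yes


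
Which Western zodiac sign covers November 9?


Date: November 9
Conventional tropical zodiac dates: Scorpio from October 23 onward; Sagittarius starts November 22
November 9 falls within the Scorpio range

Scorpio


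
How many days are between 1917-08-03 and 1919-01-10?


From 1917-08-03 to 1919-01-10
1917-08-03: days before August = 31 + 28 + 31 + 30 + 31 + 30 + 31 = 212 (1917 is not a leap year); day of year = 212 + 3 = 215
1919-01-10: day of year = 10
Rest of 1917: 365 - 215 = 150
Full years 1918 (365): 365
Total = 150 + 365 + 10 = 525

525 days


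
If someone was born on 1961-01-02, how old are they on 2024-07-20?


Birth: 1961-01-02
Reference: 2024-07-20
Year difference: 2024 - 1961 = 63

63 years old


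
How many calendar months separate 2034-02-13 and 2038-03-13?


From February 2034 to March 2038
4 years * 12 = 48 months, plus 1 month = 49

49 months


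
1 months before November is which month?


November is month 11
11 - 1 = 10

October


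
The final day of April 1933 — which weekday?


April 1933 has 30 days
Anchor: Jan 1, 1933. With p = 1933 - 1 = 1932: (p + p//4 - p//100 + p//400) mod 7 = (1932 + 483 - 19 + 4) mod 7 = 2400 mod 7 = 6 -> Sunday (Mon=0 ... Sun=6)
Days before April (Jan-Mar): 90; April 1 index = (6 + 90) mod 7 = 5 -> Saturday
Last day offset: 30 - 1 = 29 days
Weekday index = (5 + 29) mod 7 = 6

Sunday, April 30


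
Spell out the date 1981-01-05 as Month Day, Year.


ISO 1981-01-05 parses as year=1981, month=01, day=05
Month 1 -> January

January 5, 1981


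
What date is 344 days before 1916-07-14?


Start: 1916-07-14, subtract 344 days
Back 14 days from July 14 reaches June 30, 1916 -> 330 left
June 1916 has 30 days -> back to May 31, 1916 -> 300 left
May 1916 has 31 days -> back to April 30, 1916 -> 269 left
April 1916 has 30 days -> back to March 31, 1916 -> 239 left
March 1916 has 31 days -> back to February 29, 1916 -> 208 left
February 1916 has 29 days -> back to January 31, 1916 -> 179 left
January 1916 has 31 days -> back to December 31, 1915 -> 148 left
December 1915 has 31 days -> back to November 30, 1915 -> 117 left
November 1915 has 30 days -> back to October 31, 1915 -> 87 left
October 1915 has 31 days -> back to September 30, 1915 -> 56 left
September 1915 has 30 days -> back to August 31, 1915 -> 26 left
August 1915: 31 - 26 = 5 -> lands on August 5

Result: 1915-08-05


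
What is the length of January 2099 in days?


January 2099

31 days


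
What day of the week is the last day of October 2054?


October 2054 has 31 days
Anchor: Jan 1, 2054. With p = 2054 - 1 = 2053: (p + p//4 - p//100 + p//400) mod 7 = (2053 + 513 - 20 + 5) mod 7 = 2551 mod 7 = 3 -> Thursday (Mon=0 ... Sun=6)
Days before October (Jan-Sep): 273; October 1 index = (3 + 273) mod 7 = 3 -> Thursday
Last day offset: 31 - 1 = 30 days
Weekday index = (3 + 30) mod 7 = 5

Saturday, October 31


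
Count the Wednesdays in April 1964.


April 1964 has 30 days
Anchor: Jan 1, 1964. With p = 1964 - 1 = 1963: (p + p//4 - p//100 + p//400) mod 7 = (1963 + 490 - 19 + 4) mod 7 = 2438 mod 7 = 2 -> Wednesday (Mon=0 ... Sun=6)
Days before April (Jan-Mar): 91; April 1 index = (2 + 91) mod 7 = 2 -> Wednesday
First Wednesday is April 1
Wednesdays: 1, 8, 15, 22, 29

5 Wednesdays


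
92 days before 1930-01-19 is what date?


Start: 1930-01-19, subtract 92 days
Back 19 days from January 19 reaches December 31, 1929 -> 73 left
December 1929 has 31 days -> back to November 30, 1929 -> 42 left
November 1929 has 30 days -> back to October 31, 1929 -> 12 left
October 1929: 31 - 12 = 19 -> lands on October 19

Result: 1929-10-19


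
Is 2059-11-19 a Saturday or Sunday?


Anchor: Jan 1, 2059. With p = 2059 - 1 = 2058: (p + p//4 - p//100 + p//400) mod 7 = (2058 + 514 - 20 + 5) mod 7 = 2557 mod 7 = 2 -> Wednesday (Mon=0 ... Sun=6)
Day of year: 323; offset = 322
Weekday index = (2 + 322) mod 7 = 2 -> Wednesday
Weekend days: Saturday, Sunday

No


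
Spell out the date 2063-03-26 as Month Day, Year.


ISO 2063-03-26 parses as year=2063, month=03, day=26
Month 3 -> March

March 26, 2063


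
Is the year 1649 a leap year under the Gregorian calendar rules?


Gregorian leap year rule: divisible by 4, but not by 100, unless also by 400.
1649 is not divisible by 4 -> not a leap year

No


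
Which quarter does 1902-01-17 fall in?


Month: January (month 1)
Q1: Jan-Mar, Q2: Apr-Jun, Q3: Jul-Sep, Q4: Oct-Dec

Q1


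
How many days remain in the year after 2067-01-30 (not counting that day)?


Day of year: 30 of 365
Remaining = 365 - 30

335 days


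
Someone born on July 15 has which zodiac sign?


Date: July 15
Conventional tropical zodiac dates: Cancer from June 21 onward; Leo starts July 23
July 15 falls within the Cancer range

Cancer


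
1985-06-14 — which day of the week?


Date: June 14, 1985
Anchor: Jan 1, 1985. With p = 1985 - 1 = 1984: (p + p//4 - p//100 + p//400) mod 7 = (1984 + 496 - 19 + 4) mod 7 = 2465 mod 7 = 1 -> Tuesday (Mon=0 ... Sun=6)
Days before June (Jan-May): 151; offset = 151 + 14 - 1 = 164
Weekday index = (1 + 164) mod 7 = 4

Day of the week: Friday


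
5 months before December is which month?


December is month 12
12 - 5 = 7

July


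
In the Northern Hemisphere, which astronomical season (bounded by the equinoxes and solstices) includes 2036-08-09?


Date: August 9
Astronomical Summer (approx.; exact equinox/solstice day varies by year): June 21 to September 21
August 9 falls within the Summer window

Summer


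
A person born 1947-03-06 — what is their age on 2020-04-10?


Birth: 1947-03-06
Reference: 2020-04-10
Year difference: 2020 - 1947 = 73

73 years old


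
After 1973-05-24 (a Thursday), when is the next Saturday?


Current: Thursday
Target: Saturday
Days ahead: 2

Next Saturday: 1973-05-26


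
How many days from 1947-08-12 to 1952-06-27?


From 1947-08-12 to 1952-06-27
1947-08-12: days before August = 31 + 28 + 31 + 30 + 31 + 30 + 31 = 212 (1947 is not a leap year); day of year = 212 + 12 = 224
1952-06-27: days before June = 31 + 29 + 31 + 30 + 31 = 152 (1952 is a leap year); day of year = 152 + 27 = 179
Rest of 1947: 365 - 224 = 141
Full years 1948 (366), 1949 (365), 1950 (365), 1951 (365): 1461
Total = 141 + 1461 + 179 = 1781

1781 days


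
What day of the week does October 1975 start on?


Target: October 1, 1975
Anchor: Jan 1, 1975. With p = 1975 - 1 = 1974: (p + p//4 - p//100 + p//400) mod 7 = (1974 + 493 - 19 + 4) mod 7 = 2452 mod 7 = 2 -> Wednesday (Mon=0 ... Sun=6)
Days before October (Jan-Sep): 273 days
Weekday index = (2 + 273) mod 7 = 2

Wednesday


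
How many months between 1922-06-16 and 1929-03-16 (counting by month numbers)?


From June 1922 to March 1929
7 years * 12 = 84 months, minus 3 months = 81

81 months


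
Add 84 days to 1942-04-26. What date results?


Start: 1942-04-26, add 84 days
April 1942 has 30 days: 30 - 26 = 4 days to April 30 -> 80 left
May 1942 has 31 days -> 49 left
June 1942 has 30 days -> 19 left
July 1942: 19 <= 31 -> lands on July 19

Result: 1942-07-19


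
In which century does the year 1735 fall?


Century = (year - 1) // 100 + 1
= (1735 - 1) // 100 + 1
= 1734 // 100 + 1
= 17 + 1

18th century


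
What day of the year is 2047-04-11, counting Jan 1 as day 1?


Date: April 11, 2047
Days in months 1 through 3: 90
Plus 11 days in April

Day of year: 101


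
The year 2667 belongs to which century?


Century = (year - 1) // 100 + 1
= (2667 - 1) // 100 + 1
= 2666 // 100 + 1
= 26 + 1

27th century


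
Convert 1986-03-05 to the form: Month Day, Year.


ISO 1986-03-05 parses as year=1986, month=03, day=05
Month 3 -> March

March 5, 1986


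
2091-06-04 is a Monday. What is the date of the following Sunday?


Current: Monday
Target: Sunday
Days ahead: 6

Next Sunday: 2091-06-10


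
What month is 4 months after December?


December is month 12
12 + 4 = 16; wrap: 16 - 12 = 4

April


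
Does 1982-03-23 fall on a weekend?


Anchor: Jan 1, 1982. With p = 1982 - 1 = 1981: (p + p//4 - p//100 + p//400) mod 7 = (1981 + 495 - 19 + 4) mod 7 = 2461 mod 7 = 4 -> Friday (Mon=0 ... Sun=6)
Day of year: 82; offset = 81
Weekday index = (4 + 81) mod 7 = 1 -> Tuesday
Weekend days: Saturday, Sunday

No


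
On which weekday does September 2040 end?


September 2040 has 30 days
Anchor: Jan 1, 2040. With p = 2040 - 1 = 2039: (p + p//4 - p//100 + p//400) mod 7 = (2039 + 509 - 20 + 5) mod 7 = 2533 mod 7 = 6 -> Sunday (Mon=0 ... Sun=6)
Days before September (Jan-Aug): 244; September 1 index = (6 + 244) mod 7 = 5 -> Saturday
Last day offset: 30 - 1 = 29 days
Weekday index = (5 + 29) mod 7 = 6

Sunday, September 30


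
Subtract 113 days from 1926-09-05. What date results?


Start: 1926-09-05, subtract 113 days
Back 5 days from September 5 reaches August 31, 1926 -> 108 left
August 1926 has 31 days -> back to July 31, 1926 -> 77 left
July 1926 has 31 days -> back to June 30, 1926 -> 46 left
June 1926 has 30 days -> back to May 31, 1926 -> 16 left
May 1926: 31 - 16 = 15 -> lands on May 15

Result: 1926-05-15


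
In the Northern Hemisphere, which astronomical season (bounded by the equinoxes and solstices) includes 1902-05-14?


Date: May 14
Astronomical Spring (approx.; exact equinox/solstice day varies by year): March 20 to June 20
May 14 falls within the Spring window

Spring


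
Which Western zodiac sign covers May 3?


Date: May 3
Conventional tropical zodiac dates: Taurus from April 20 onward; Gemini starts May 21
May 3 falls within the Taurus range

Taurus


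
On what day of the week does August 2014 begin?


Target: August 1, 2014
Anchor: Jan 1, 2014. With p = 2014 - 1 = 2013: (p + p//4 - p//100 + p//400) mod 7 = (2013 + 503 - 20 + 5) mod 7 = 2501 mod 7 = 2 -> Wednesday (Mon=0 ... Sun=6)
Days before August (Jan-Jul): 212 days
Weekday index = (2 + 212) mod 7 = 4

Friday


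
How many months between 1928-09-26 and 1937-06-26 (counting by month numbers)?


From September 1928 to June 1937
9 years * 12 = 108 months, minus 3 months = 105

105 months


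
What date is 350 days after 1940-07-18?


Start: 1940-07-18, add 350 days
July 1940 has 31 days: 31 - 18 = 13 days to July 31 -> 337 left
August 1940 has 31 days -> 306 left
September 1940 has 30 days -> 276 left
October 1940 has 31 days -> 245 left
November 1940 has 30 days -> 215 left
December 1940 has 31 days -> 184 left
January 1941 has 31 days -> 153 left
February 1941 has 28 days -> 125 left
March 1941 has 31 days -> 94 left
April 1941 has 30 days -> 64 left
May 1941 has 31 days -> 33 left
June 1941 has 30 days -> 3 left
July 1941: 3 <= 31 -> lands on July 3

Result: 1941-07-03


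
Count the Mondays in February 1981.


February 1981 has 28 days
Anchor: Jan 1, 1981. With p = 1981 - 1 = 1980: (p + p//4 - p//100 + p//400) mod 7 = (1980 + 495 - 19 + 4) mod 7 = 2460 mod 7 = 3 -> Thursday (Mon=0 ... Sun=6)
Days before February (Jan): 31; February 1 index = (3 + 31) mod 7 = 6 -> Sunday
First Monday is February 2
Mondays: 2, 9, 16, 23

4 Mondays


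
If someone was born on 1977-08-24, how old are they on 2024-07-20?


Birth: 1977-08-24
Reference: 2024-07-20
Year difference: 2024 - 1977 = 47
Birthday not yet reached in 2024, subtract 1

46 years old


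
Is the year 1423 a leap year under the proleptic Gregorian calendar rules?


Gregorian leap year rule: divisible by 4, but not by 100, unless also by 400.
1423 is not divisible by 4 -> not a leap year

No


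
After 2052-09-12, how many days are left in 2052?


Day of year: 256 of 366
Remaining = 366 - 256

110 days


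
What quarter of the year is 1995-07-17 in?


Month: July (month 7)
Q1: Jan-Mar, Q2: Apr-Jun, Q3: Jul-Sep, Q4: Oct-Dec

Q3


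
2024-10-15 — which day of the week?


Date: October 15, 2024
Anchor: Jan 1, 2024. With p = 2024 - 1 = 2023: (p + p//4 - p//100 + p//400) mod 7 = (2023 + 505 - 20 + 5) mod 7 = 2513 mod 7 = 0 -> Monday (Mon=0 ... Sun=6)
Days before October (Jan-Sep): 274; offset = 274 + 15 - 1 = 288
Weekday index = (0 + 288) mod 7 = 1

Day of the week: Tuesday


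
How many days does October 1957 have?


October 1957

31 days


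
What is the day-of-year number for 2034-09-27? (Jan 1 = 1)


Date: September 27, 2034
Days in months 1 through 8: 243
Plus 27 days in September

Day of year: 270


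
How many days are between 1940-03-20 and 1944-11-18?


From 1940-03-20 to 1944-11-18
1940-03-20: days before March = 31 + 29 = 60 (1940 is a leap year); day of year = 60 + 20 = 80
1944-11-18: days before November = 31 + 29 + 31 + 30 + 31 + 30 + 31 + 31 + 30 + 31 = 305 (1944 is a leap year); day of year = 305 + 18 = 323
Rest of 1940: 366 - 80 = 286
Full years 1941 (365), 1942 (365), 1943 (365): 1095
Total = 286 + 1095 + 323 = 1704

1704 days


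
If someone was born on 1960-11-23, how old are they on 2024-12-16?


Birth: 1960-11-23
Reference: 2024-12-16
Year difference: 2024 - 1960 = 64

64 years old


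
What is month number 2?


Month 2 of 12

February


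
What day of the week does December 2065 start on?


Target: December 1, 2065
Anchor: Jan 1, 2065. With p = 2065 - 1 = 2064: (p + p//4 - p//100 + p//400) mod 7 = (2064 + 516 - 20 + 5) mod 7 = 2565 mod 7 = 3 -> Thursday (Mon=0 ... Sun=6)
Days before December (Jan-Nov): 334 days
Weekday index = (3 + 334) mod 7 = 1

Tuesday


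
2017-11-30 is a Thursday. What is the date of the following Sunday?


Current: Thursday
Target: Sunday
Days ahead: 3

Next Sunday: 2017-12-03


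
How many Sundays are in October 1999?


October 1999 has 31 days
Anchor: Jan 1, 1999. With p = 1999 - 1 = 1998: (p + p//4 - p//100 + p//400) mod 7 = (1998 + 499 - 19 + 4) mod 7 = 2482 mod 7 = 4 -> Friday (Mon=0 ... Sun=6)
Days before October (Jan-Sep): 273; October 1 index = (4 + 273) mod 7 = 4 -> Friday
First Sunday is October 3
Sundays: 3, 10, 17, 24, 31

5 Sundays


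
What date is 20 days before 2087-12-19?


Start: 2087-12-19, subtract 20 days
Back 19 days from December 19 reaches November 30, 2087 -> 1 left
November 2087: 30 - 1 = 29 -> lands on November 29

Result: 2087-11-29


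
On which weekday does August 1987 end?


August 1987 has 31 days
Anchor: Jan 1, 1987. With p = 1987 - 1 = 1986: (p + p//4 - p//100 + p//400) mod 7 = (1986 + 496 - 19 + 4) mod 7 = 2467 mod 7 = 3 -> Thursday (Mon=0 ... Sun=6)
Days before August (Jan-Jul): 212; August 1 index = (3 + 212) mod 7 = 5 -> Saturday
Last day offset: 31 - 1 = 30 days
Weekday index = (5 + 30) mod 7 = 0

Monday, August 31


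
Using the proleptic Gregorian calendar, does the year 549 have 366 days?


Gregorian leap year rule: divisible by 4, but not by 100, unless also by 400.
549 is not divisible by 4 -> not a leap year

No


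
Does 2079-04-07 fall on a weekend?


Anchor: Jan 1, 2079. With p = 2079 - 1 = 2078: (p + p//4 - p//100 + p//400) mod 7 = (2078 + 519 - 20 + 5) mod 7 = 2582 mod 7 = 6 -> Sunday (Mon=0 ... Sun=6)
Day of year: 97; offset = 96
Weekday index = (6 + 96) mod 7 = 4 -> Friday
Weekend days: Saturday, Sunday

No


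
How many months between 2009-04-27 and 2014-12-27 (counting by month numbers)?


From April 2009 to December 2014
5 years * 12 = 60 months, plus 8 months = 68

68 months


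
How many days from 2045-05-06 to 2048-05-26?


From 2045-05-06 to 2048-05-26
2045-05-06: days before May = 31 + 28 + 31 + 30 = 120 (2045 is not a leap year); day of year = 120 + 6 = 126
2048-05-26: days before May = 31 + 29 + 31 + 30 = 121 (2048 is a leap year); day of year = 121 + 26 = 147
Rest of 2045: 365 - 126 = 239
Full years 2046 (365), 2047 (365): 730
Total = 239 + 730 + 147 = 1116

1116 days


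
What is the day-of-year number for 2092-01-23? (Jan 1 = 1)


Date: January 23, 2092
No months before January
Plus 23 days in January

Day of year: 23


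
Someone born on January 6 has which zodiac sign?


Date: January 6
Conventional tropical zodiac dates: Capricorn from December 22 onward; Aquarius starts January 20
January 6 falls within the Capricorn range

Capricorn


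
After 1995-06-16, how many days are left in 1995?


Day of year: 167 of 365
Remaining = 365 - 167

198 days


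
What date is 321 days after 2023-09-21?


Start: 2023-09-21, add 321 days
September 2023 has 30 days: 30 - 21 = 9 days to September 30 -> 312 left
October 2023 has 31 days -> 281 left
November 2023 has 30 days -> 251 left
December 2023 has 31 days -> 220 left
January 2024 has 31 days -> 189 left
February 2024 has 29 days -> 160 left
March 2024 has 31 days -> 129 left
April 2024 has 30 days -> 99 left
May 2024 has 31 days -> 68 left
June 2024 has 30 days -> 38 left
July 2024 has 31 days -> 7 left
August 2024: 7 <= 31 -> lands on August 7

Result: 2024-08-07


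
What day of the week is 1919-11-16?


Date: November 16, 1919
Anchor: Jan 1, 1919. With p = 1919 - 1 = 1918: (p + p//4 - p//100 + p//400) mod 7 = (1918 + 479 - 19 + 4) mod 7 = 2382 mod 7 = 2 -> Wednesday (Mon=0 ... Sun=6)
Days before November (Jan-Oct): 304; offset = 304 + 16 - 1 = 319
Weekday index = (2 + 319) mod 7 = 6

Day of the week: Sunday


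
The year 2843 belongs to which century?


Century = (year - 1) // 100 + 1
= (2843 - 1) // 100 + 1
= 2842 // 100 + 1
= 28 + 1

29th century


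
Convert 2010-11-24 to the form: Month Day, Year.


ISO 2010-11-24 parses as year=2010, month=11, day=24
Month 11 -> November

November 24, 2010


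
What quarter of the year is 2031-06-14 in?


Month: June (month 6)
Q1: Jan-Mar, Q2: Apr-Jun, Q3: Jul-Sep, Q4: Oct-Dec

Q2


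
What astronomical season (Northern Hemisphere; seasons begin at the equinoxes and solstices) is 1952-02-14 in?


Date: February 14
Astronomical Winter (approx.; exact equinox/solstice day varies by year): December 21 to March 19
February 14 falls within the Winter window

Winter


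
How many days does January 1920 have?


January 1920

31 days


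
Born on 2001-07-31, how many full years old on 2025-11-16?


Birth: 2001-07-31
Reference: 2025-11-16
Year difference: 2025 - 2001 = 24

24 years old


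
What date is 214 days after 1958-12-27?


Start: 1958-12-27, add 214 days
December 1958 has 31 days: 31 - 27 = 4 days to December 31 -> 210 left
January 1959 has 31 days -> 179 left
February 1959 has 28 days -> 151 left
March 1959 has 31 days -> 120 left
April 1959 has 30 days -> 90 left
May 1959 has 31 days -> 59 left
June 1959 has 30 days -> 29 left
July 1959: 29 <= 31 -> lands on July 29

Result: 1959-07-29


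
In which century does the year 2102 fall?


Century = (year - 1) // 100 + 1
= (2102 - 1) // 100 + 1
= 2101 // 100 + 1
= 21 + 1

22nd century


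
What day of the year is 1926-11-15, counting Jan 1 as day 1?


Date: November 15, 1926
Days in months 1 through 10: 304
Plus 15 days in November

Day of year: 319


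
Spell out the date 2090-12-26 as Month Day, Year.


ISO 2090-12-26 parses as year=2090, month=12, day=26
Month 12 -> December

December 26, 2090


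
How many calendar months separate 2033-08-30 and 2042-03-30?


From August 2033 to March 2042
9 years * 12 = 108 months, minus 5 months = 103

103 months


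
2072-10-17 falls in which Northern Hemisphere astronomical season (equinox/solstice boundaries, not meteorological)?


Date: October 17
Astronomical Autumn (approx.; exact equinox/solstice day varies by year): September 22 to December 20
October 17 falls within the Autumn window

Autumn


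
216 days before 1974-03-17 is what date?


Start: 1974-03-17, subtract 216 days
Back 17 days from March 17 reaches February 28, 1974 -> 199 left
February 1974 has 28 days -> back to January 31, 1974 -> 171 left
January 1974 has 31 days -> back to December 31, 1973 -> 140 left
December 1973 has 31 days -> back to November 30, 1973 -> 109 left
November 1973 has 30 days -> back to October 31, 1973 -> 79 left
October 1973 has 31 days -> back to September 30, 1973 -> 48 left
September 1973 has 30 days -> back to August 31, 1973 -> 18 left
August 1973: 31 - 18 = 13 -> lands on August 13

Result: 1973-08-13


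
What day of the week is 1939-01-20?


Date: January 20, 1939
Anchor: Jan 1, 1939. With p = 1939 - 1 = 1938: (p + p//4 - p//100 + p//400) mod 7 = (1938 + 484 - 19 + 4) mod 7 = 2407 mod 7 = 6 -> Sunday (Mon=0 ... Sun=6)
Days into year = 20 - 1 = 19
Weekday index = (6 + 19) mod 7 = 4

Day of the week: Friday


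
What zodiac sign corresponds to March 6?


Date: March 6
Conventional tropical zodiac dates: Pisces from February 19 onward; Aries starts March 21
March 6 falls within the Pisces range

Pisces


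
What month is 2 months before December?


December is month 12
12 - 2 = 10

October


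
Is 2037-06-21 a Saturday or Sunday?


Anchor: Jan 1, 2037. With p = 2037 - 1 = 2036: (p + p//4 - p//100 + p//400) mod 7 = (2036 + 509 - 20 + 5) mod 7 = 2530 mod 7 = 3 -> Thursday (Mon=0 ... Sun=6)
Day of year: 172; offset = 171
Weekday index = (3 + 171) mod 7 = 6 -> Sunday
Weekend days: Saturday, Sunday

Yes


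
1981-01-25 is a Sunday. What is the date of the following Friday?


Current: Sunday
Target: Friday
Days ahead: 5

Next Friday: 1981-01-30


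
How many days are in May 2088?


May 2088

31 days


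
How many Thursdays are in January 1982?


January 1982 has 31 days
Anchor: Jan 1, 1982. With p = 1982 - 1 = 1981: (p + p//4 - p//100 + p//400) mod 7 = (1981 + 495 - 19 + 4) mod 7 = 2461 mod 7 = 4 -> Friday (Mon=0 ... Sun=6)
January 1 is the anchor itself -> Friday
First Thursday is January 7
Thursdays: 7, 14, 21, 28

4 Thursdays


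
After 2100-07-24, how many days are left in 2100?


Day of year: 205 of 365
Remaining = 365 - 205

160 days


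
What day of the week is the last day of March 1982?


March 1982 has 31 days
Anchor: Jan 1, 1982. With p = 1982 - 1 = 1981: (p + p//4 - p//100 + p//400) mod 7 = (1981 + 495 - 19 + 4) mod 7 = 2461 mod 7 = 4 -> Friday (Mon=0 ... Sun=6)
Days before March (Jan-Feb): 59; March 1 index = (4 + 59) mod 7 = 0 -> Monday
Last day offset: 31 - 1 = 30 days
Weekday index = (0 + 30) mod 7 = 2

Wednesday, March 31


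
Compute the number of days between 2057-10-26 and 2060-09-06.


From 2057-10-26 to 2060-09-06
2057-10-26: days before October = 31 + 28 + 31 + 30 + 31 + 30 + 31 + 31 + 30 = 273 (2057 is not a leap year); day of year = 273 + 26 = 299
2060-09-06: days before September = 31 + 29 + 31 + 30 + 31 + 30 + 31 + 31 = 244 (2060 is a leap year); day of year = 244 + 6 = 250
Rest of 2057: 365 - 299 = 66
Full years 2058 (365), 2059 (365): 730
Total = 66 + 730 + 250 = 1046

1046 days


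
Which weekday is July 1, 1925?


Target: July 1, 1925
Anchor: Jan 1, 1925. With p = 1925 - 1 = 1924: (p + p//4 - p//100 + p//400) mod 7 = (1924 + 481 - 19 + 4) mod 7 = 2390 mod 7 = 3 -> Thursday (Mon=0 ... Sun=6)
Days before July (Jan-Jun): 181 days
Weekday index = (3 + 181) mod 7 = 2

Wednesday


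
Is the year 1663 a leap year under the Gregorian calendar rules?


Gregorian leap year rule: divisible by 4, but not by 100, unless also by 400.
1663 is not divisible by 4 -> not a leap year

No


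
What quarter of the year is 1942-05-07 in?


Month: May (month 5)
Q1: Jan-Mar, Q2: Apr-Jun, Q3: Jul-Sep, Q4: Oct-Dec

Q2


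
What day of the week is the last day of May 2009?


May 2009 has 31 days
Anchor: Jan 1, 2009. With p = 2009 - 1 = 2008: (p + p//4 - p//100 + p//400) mod 7 = (2008 + 502 - 20 + 5) mod 7 = 2495 mod 7 = 3 -> Thursday (Mon=0 ... Sun=6)
Days before May (Jan-Apr): 120; May 1 index = (3 + 120) mod 7 = 4 -> Friday
Last day offset: 31 - 1 = 30 days
Weekday index = (4 + 30) mod 7 = 6

Sunday, May 31


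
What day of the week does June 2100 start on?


Target: June 1, 2100
Anchor: Jan 1, 2100. With p = 2100 - 1 = 2099: (p + p//4 - p//100 + p//400) mod 7 = (2099 + 524 - 20 + 5) mod 7 = 2608 mod 7 = 4 -> Friday (Mon=0 ... Sun=6)
Days before June (Jan-May): 151 days
Weekday index = (4 + 151) mod 7 = 1

Tuesday


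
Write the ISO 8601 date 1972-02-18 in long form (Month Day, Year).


ISO 1972-02-18 parses as year=1972, month=02, day=18
Month 2 -> February

February 18, 1972


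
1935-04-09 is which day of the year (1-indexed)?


Date: April 9, 1935
Days in months 1 through 3: 90
Plus 9 days in April

Day of year: 99


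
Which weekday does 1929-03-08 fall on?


Date: March 8, 1929
Anchor: Jan 1, 1929. With p = 1929 - 1 = 1928: (p + p//4 - p//100 + p//400) mod 7 = (1928 + 482 - 19 + 4) mod 7 = 2395 mod 7 = 1 -> Tuesday (Mon=0 ... Sun=6)
Days before March (Jan-Feb): 59; offset = 59 + 8 - 1 = 66
Weekday index = (1 + 66) mod 7 = 4

Day of the week: Friday


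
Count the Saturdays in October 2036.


October 2036 has 31 days
Anchor: Jan 1, 2036. With p = 2036 - 1 = 2035: (p + p//4 - p//100 + p//400) mod 7 = (2035 + 508 - 20 + 5) mod 7 = 2528 mod 7 = 1 -> Tuesday (Mon=0 ... Sun=6)
Days before October (Jan-Sep): 274; October 1 index = (1 + 274) mod 7 = 2 -> Wednesday
First Saturday is October 4
Saturdays: 4, 11, 18, 25

4 Saturdays


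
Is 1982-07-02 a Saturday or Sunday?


Anchor: Jan 1, 1982. With p = 1982 - 1 = 1981: (p + p//4 - p//100 + p//400) mod 7 = (1981 + 495 - 19 + 4) mod 7 = 2461 mod 7 = 4 -> Friday (Mon=0 ... Sun=6)
Day of year: 183; offset = 182
Weekday index = (4 + 182) mod 7 = 4 -> Friday
Weekend days: Saturday, Sunday

No


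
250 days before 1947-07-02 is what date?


Start: 1947-07-02, subtract 250 days
Back 2 days from July 2 reaches June 30, 1947 -> 248 left
June 1947 has 30 days -> back to May 31, 1947 -> 218 left
May 1947 has 31 days -> back to April 30, 1947 -> 187 left
April 1947 has 30 days -> back to March 31, 1947 -> 157 left
March 1947 has 31 days -> back to February 28, 1947 -> 126 left
February 1947 has 28 days -> back to January 31, 1947 -> 98 left
January 1947 has 31 days -> back to December 31, 1946 -> 67 left
December 1946 has 31 days -> back to November 30, 1946 -> 36 left
November 1946 has 30 days -> back to October 31, 1946 -> 6 left
October 1946: 31 - 6 = 25 -> lands on October 25

Result: 1946-10-25


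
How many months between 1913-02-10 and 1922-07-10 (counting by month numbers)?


From February 1913 to July 1922
9 years * 12 = 108 months, plus 5 months = 113

113 months


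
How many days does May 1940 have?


May 1940

31 days


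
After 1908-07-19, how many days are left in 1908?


Day of year: 201 of 366
Remaining = 366 - 201

165 days


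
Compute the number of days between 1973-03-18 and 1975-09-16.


From 1973-03-18 to 1975-09-16
1973-03-18: days before March = 31 + 28 = 59 (1973 is not a leap year); day of year = 59 + 18 = 77
1975-09-16: days before September = 31 + 28 + 31 + 30 + 31 + 30 + 31 + 31 = 243 (1975 is not a leap year); day of year = 243 + 16 = 259
Rest of 1973: 365 - 77 = 288
Full years 1974 (365): 365
Total = 288 + 365 + 259 = 912

912 days


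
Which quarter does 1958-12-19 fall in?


Month: December (month 12)
Q1: Jan-Mar, Q2: Apr-Jun, Q3: Jul-Sep, Q4: Oct-Dec

Q4


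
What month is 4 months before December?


December is month 12
12 - 4 = 8

August


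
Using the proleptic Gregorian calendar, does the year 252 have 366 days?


Gregorian leap year rule: divisible by 4, but not by 100, unless also by 400.
252 is divisible by 4 but not 100 -> leap year

Yes


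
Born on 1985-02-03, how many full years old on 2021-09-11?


Birth: 1985-02-03
Reference: 2021-09-11
Year difference: 2021 - 1985 = 36

36 years old


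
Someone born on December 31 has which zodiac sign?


Date: December 31
Conventional tropical zodiac dates: Capricorn from December 22 onward; Aquarius starts January 20
December 31 falls within the Capricorn range

Capricorn


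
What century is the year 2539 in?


Century = (year - 1) // 100 + 1
= (2539 - 1) // 100 + 1
= 2538 // 100 + 1
= 25 + 1

26th century


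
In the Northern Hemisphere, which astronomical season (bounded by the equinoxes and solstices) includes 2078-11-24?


Date: November 24
Astronomical Autumn (approx.; exact equinox/solstice day varies by year): September 22 to December 20
November 24 falls within the Autumn window

Autumn


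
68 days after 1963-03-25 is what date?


Start: 1963-03-25, add 68 days
March 1963 has 31 days: 31 - 25 = 6 days to March 31 -> 62 left
April 1963 has 30 days -> 32 left
May 1963 has 31 days -> 1 left
June 1963: 1 <= 30 -> lands on June 1

Result: 1963-06-01


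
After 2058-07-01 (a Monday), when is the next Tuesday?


Current: Monday
Target: Tuesday
Days ahead: 1

Next Tuesday: 2058-07-02


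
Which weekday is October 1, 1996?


Target: October 1, 1996
Anchor: Jan 1, 1996. With p = 1996 - 1 = 1995: (p + p//4 - p//100 + p//400) mod 7 = (1995 + 498 - 19 + 4) mod 7 = 2478 mod 7 = 0 -> Monday (Mon=0 ... Sun=6)
Days before October (Jan-Sep): 274 days
Weekday index = (0 + 274) mod 7 = 1

Tuesday


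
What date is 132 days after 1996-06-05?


Start: 1996-06-05, add 132 days
June 1996 has 30 days: 30 - 5 = 25 days to June 30 -> 107 left
July 1996 has 31 days -> 76 left
August 1996 has 31 days -> 45 left
September 1996 has 30 days -> 15 left
October 1996: 15 <= 31 -> lands on October 15

Result: 1996-10-15


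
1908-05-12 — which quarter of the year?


Month: May (month 5)
Q1: Jan-Mar, Q2: Apr-Jun, Q3: Jul-Sep, Q4: Oct-Dec

Q2


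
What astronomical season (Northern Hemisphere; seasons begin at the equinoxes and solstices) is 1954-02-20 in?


Date: February 20
Astronomical Winter (approx.; exact equinox/solstice day varies by year): December 21 to March 19
February 20 falls within the Winter window

Winter
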